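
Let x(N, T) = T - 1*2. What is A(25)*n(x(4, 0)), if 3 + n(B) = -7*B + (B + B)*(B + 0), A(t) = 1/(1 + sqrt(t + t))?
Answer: -19/49 + 95*sqrt(2)/49 ≈ 2.3541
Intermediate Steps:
x(N, T) = -2 + T (x(N, T) = T - 2 = -2 + T)
A(t) = 1/(1 + sqrt(2)*sqrt(t)) (A(t) = 1/(1 + sqrt(2*t)) = 1/(1 + sqrt(2)*sqrt(t)))
n(B) = -3 - 7*B + 2*B**2 (n(B) = -3 + (-7*B + (B + B)*(B + 0)) = -3 + (-7*B + (2*B)*B) = -3 + (-7*B + 2*B**2) = -3 - 7*B + 2*B**2)
A(25)*n(x(4, 0)) = (-3 - 7*(-2 + 0) + 2*(-2 + 0)**2)/(1 + sqrt(2)*sqrt(25)) = (-3 - 7*(-2) + 2*(-2)**2)/(1 + sqrt(2)*5) = (-3 + 14 + 2*4)/(1 + 5*sqrt(2)) = (-3 + 14 + 8)/(1 + 5*sqrt(2)) = 19/(1 + 5*sqrt(2))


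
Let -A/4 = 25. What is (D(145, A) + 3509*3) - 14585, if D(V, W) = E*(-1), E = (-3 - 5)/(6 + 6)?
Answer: -12172/3 ≈ -4057.3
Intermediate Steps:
E = -⅔ (E = -8/12 = -8*1/12 = -⅔ ≈ -0.66667)
A = -100 (A = -4*25 = -100)
D(V, W) = ⅔ (D(V, W) = -⅔*(-1) = ⅔)
(D(145, A) + 3509*3) - 14585 = (⅔ + 3509*3) - 14585 = (⅔ + 10527) - 14585 = 31583/3 - 14585 = -12172/3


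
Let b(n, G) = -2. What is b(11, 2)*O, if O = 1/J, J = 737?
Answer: -2/737 ≈ -0.0027137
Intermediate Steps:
b(n, G) = -2 (b(n, G) = -1*2 = -2)
O = 1/737 ≈ 0.0013569
b(11, 2)*O = -2*1/737 = -2/737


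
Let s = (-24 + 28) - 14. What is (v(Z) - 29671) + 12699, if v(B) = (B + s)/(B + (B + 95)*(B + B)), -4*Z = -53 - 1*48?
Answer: -827944954/48783 ≈ -16972.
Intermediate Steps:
s = -10 (s = 4 - 14 = -10)
Z = 101/4 (Z = -(-53 - 1*48)/4 = -(-53 - 48)/4 = -1/4*(-101) = 101/4 ≈ 25.250)
v(B) = (-10 + B)/(B + 2*B*(95 + B)) (v(B) = (B - 10)/(B + (B + 95)*(B + B)) = (-10 + B)/(B + (95 + B)*(2*B)) = (-10 + B)/(B + 2*B*(95 + B)))
(v(Z) - 29671) + 12699 = ((-10 + 101/4)/((101/4)*(191 + 2*(101/4))) - 29671) + 12699 = ((4/101)*(61/4)/(191 + 101/2) - 29671) + 12699 = ((4/101)*(61/4)/(483/2) - 29671) + 12699 = ((4/101)*(2/483)*(61/4) - 29671) + 12699 = (122/48783 - 29671) + 12699 = -1447440271/48783 + 12699 = -827944954/48783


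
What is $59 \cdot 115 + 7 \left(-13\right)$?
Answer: $6694$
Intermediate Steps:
$59 \cdot 115 + 7 \left(-13\right) = 6785 - 91 = 6694$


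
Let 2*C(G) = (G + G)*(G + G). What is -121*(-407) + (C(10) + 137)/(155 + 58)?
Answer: 10489948/213 ≈ 49249.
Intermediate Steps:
C(G) = 2*G² (C(G) = ((G + G)*(G + G))/2 = ((2*G)*(2*G))/2 = (4*G²)/2 = 2*G²)
-121*(-407) + (C(10) + 137)/(155 + 58) = -121*(-407) + (2*10² + 137)/(155 + 58) = 49247 + (2*100 + 137)/213 = 49247 + (200 + 137)*(1/213) = 49247 + 337*(1/213) = 49247 + 337/213 = 10489948/213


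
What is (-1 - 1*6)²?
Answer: 49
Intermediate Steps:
(-1 - 1*6)² = (-1 - 6)² = (-7)² = 49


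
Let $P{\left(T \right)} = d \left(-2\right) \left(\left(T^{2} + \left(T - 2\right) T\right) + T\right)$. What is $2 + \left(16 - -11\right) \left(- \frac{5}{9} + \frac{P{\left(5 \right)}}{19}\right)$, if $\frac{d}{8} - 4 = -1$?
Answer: $- \frac{58567}{19} \approx -3082.5$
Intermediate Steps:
$d = 24$ ($d = 32 + 8 \left(-1\right) = 32 - 8 = 24$)
$P{\left(T \right)} = - 48 T - 48 T^{2} - 48 T \left(-2 + T\right)$ ($P{\left(T \right)} = 24 \left(-2\right) \left(\left(T^{2} + \left(T - 2\right) T\right) + T\right) = - 48 \left(\left(T^{2} + \left(T - 2\right) T\right) + T\right) = - 48 \left(\left(T^{2} + \left(-2 + T\right) T\right) + T\right) = - 48 \left(\left(T^{2} + T \left(-2 + T\right)\right) + T\right) = - 48 \left(T + T^{2} + T \left(-2 + T\right)\right) = - 48 T - 48 T^{2} - 48 T \left(-2 + T\right)$)
$2 + \left(16 - -11\right) \left(- \frac{5}{9} + \frac{P{\left(5 \right)}}{19}\right) = 2 + \left(16 - -11\right) \left(- \frac{5}{9} + \frac{48 \cdot 5 \left(1 - 10\right)}{19}\right) = 2 + \left(16 + 11\right) \left(\left(-5\right) \frac{1}{9} + 48 \cdot 5 \left(1 - 10\right) \frac{1}{19}\right) = 2 + 27 \left(- \frac{5}{9} + 48 \cdot 5 \left(-9\right) \frac{1}{19}\right) = 2 + 27 \left(- \frac{5}{9} - \frac{2160}{19}\right) = 2 + 27 \left(- \frac{19535}{171}\right) = 2 - \frac{58605}{19} = - \frac{58567}{19}$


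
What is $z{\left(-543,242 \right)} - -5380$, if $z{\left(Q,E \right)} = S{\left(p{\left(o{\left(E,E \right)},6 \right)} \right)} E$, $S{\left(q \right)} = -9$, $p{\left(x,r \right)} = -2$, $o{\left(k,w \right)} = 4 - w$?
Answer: $3202$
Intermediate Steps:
$z{\left(Q,E \right)} = - 9 E$
$z{\left(-543,242 \right)} - -5380 = \left(-9\right) 242 - -5380 = -2178 + 5380 = 3202$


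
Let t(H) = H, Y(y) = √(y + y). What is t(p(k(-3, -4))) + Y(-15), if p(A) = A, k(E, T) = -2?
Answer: -2 + I*√30 ≈ -2.0 + 5.4772*I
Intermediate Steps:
Y(y) = √2*√y (Y(y) = √(2*y) = √2*√y)
t(p(k(-3, -4))) + Y(-15) = -2 + √2*√(-15) = -2 + √2*(I*√15) = -2 + I*√30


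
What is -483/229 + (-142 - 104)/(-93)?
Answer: 3805/7099 ≈ 0.53599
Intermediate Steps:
-483/229 + (-142 - 104)/(-93) = -483*1/229 - 246*(-1/93) = -483/229 + 82/31 = 3805/7099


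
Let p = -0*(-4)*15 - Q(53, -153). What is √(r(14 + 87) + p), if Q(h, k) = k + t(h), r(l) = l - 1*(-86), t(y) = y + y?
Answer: 3*√26 ≈ 15.297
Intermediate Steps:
t(y) = 2*y
r(l) = 86 + l (r(l) = l + 86 = 86 + l)
Q(h, k) = k + 2*h
p = 47 (p = -0*(-4)*15 - (-153 + 2*53) = -14*0*15 - (-153 + 106) = 0*15 - 1*(-47) = 0 + 47 = 47)
√(r(14 + 87) + p) = √((86 + (14 + 87)) + 47) = √((86 + 101) + 47) = √(187 + 47) = √234 = 3*√26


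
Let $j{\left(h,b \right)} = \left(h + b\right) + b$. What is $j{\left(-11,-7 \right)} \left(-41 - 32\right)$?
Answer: $1825$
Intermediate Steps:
$j{\left(h,b \right)} = h + 2 b$ ($j{\left(h,b \right)} = \left(b + h\right) + b = h + 2 b$)
$j{\left(-11,-7 \right)} \left(-41 - 32\right) = \left(-11 + 2 \left(-7\right)\right) \left(-41 - 32\right) = \left(-11 - 14\right) \left(-73\right) = \left(-25\right) \left(-73\right) = 1825$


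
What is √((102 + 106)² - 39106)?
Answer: 3*√462 ≈ 64.483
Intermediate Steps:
√((102 + 106)² - 39106) = √(208² - 39106) = √(43264 - 39106) = √4158 = 3*√462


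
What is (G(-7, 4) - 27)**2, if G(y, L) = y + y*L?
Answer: 3844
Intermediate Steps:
G(y, L) = y + L*y
(G(-7, 4) - 27)**2 = (-7*(1 + 4) - 27)**2 = (-7*5 - 27)**2 = (-35 - 27)**2 = (-62)**2 = 3844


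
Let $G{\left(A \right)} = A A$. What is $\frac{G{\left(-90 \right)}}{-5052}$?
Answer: $- \frac{675}{421} \approx -1.6033$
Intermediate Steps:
$G{\left(A \right)} = A^{2}$
$\frac{G{\left(-90 \right)}}{-5052} = \frac{\left(-90\right)^{2}}{-5052} = 8100 \left(- \frac{1}{5052}\right) = - \frac{675}{421}$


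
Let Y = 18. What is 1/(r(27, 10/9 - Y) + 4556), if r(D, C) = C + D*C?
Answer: 9/36748 ≈ 0.00024491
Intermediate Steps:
r(D, C) = C + C*D
1/(r(27, 10/9 - Y) + 4556) = 1/((10/9 - 1*18)*(1 + 27) + 4556) = 1/((10*(1/9) - 18)*28 + 4556) = 1/((10/9 - 18)*28 + 4556) = 1/(-152/9*28 + 4556) = 1/(-4256/9 + 4556) = 1/(36748/9) = 9/36748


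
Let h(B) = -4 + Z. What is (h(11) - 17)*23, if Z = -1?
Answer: -506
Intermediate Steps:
h(B) = -5 (h(B) = -4 - 1 = -5)
(h(11) - 17)*23 = (-5 - 17)*23 = -22*23 = -506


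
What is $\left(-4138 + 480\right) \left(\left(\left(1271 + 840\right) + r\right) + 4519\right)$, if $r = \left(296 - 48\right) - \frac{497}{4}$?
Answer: $- \frac{49410435}{2} \approx -2.4705 \cdot 10^{7}$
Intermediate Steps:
$r = \frac{495}{4}$ ($r = 248 - \frac{497}{4} = \frac{495}{4} \approx 123.75$)
$\left(-4138 + 480\right) \left(\left(\left(1271 + 840\right) + r\right) + 4519\right) = \left(-4138 + 480\right) \left(\left(\left(1271 + 840\right) + \frac{495}{4}\right) + 4519\right) = - 3658 \left(\left(2111 + \frac{495}{4}\right) + 4519\right) = - 3658 \left(\frac{8939}{4} + 4519\right) = \left(-3658\right) \frac{27015}{4} = - \frac{49410435}{2}$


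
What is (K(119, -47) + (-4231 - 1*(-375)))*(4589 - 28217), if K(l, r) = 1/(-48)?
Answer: 364440241/4 ≈ 9.1110e+7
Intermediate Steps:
K(l, r) = -1/48
(K(119, -47) + (-4231 - 1*(-375)))*(4589 - 28217) = (-1/48 + (-4231 - 1*(-375)))*(4589 - 28217) = (-1/48 + (-4231 + 375))*(-23628) = (-1/48 - 3856)*(-23628) = -185089/48*(-23628) = 364440241/4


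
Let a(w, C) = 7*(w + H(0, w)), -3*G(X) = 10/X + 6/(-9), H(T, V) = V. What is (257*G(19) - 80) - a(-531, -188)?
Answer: 1259590/171 ≈ 7366.0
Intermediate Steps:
G(X) = 2/9 - 10/(3*X) (G(X) = -(10/X + 6/(-9))/3 = -(10/X + 6*(-⅑))/3 = -(10/X - ⅔)/3 = -(-⅔ + 10/X)/3 = 2/9 - 10/(3*X))
a(w, C) = 14*w (a(w, C) = 7*(w + w) = 7*(2*w) = 14*w)
(257*G(19) - 80) - a(-531, -188) = (257*((2/9)*(-15 + 19)/19) - 80) - 14*(-531) = (257*((2/9)*(1/19)*4) - 80) - 1*(-7434) = (257*(8/171) - 80) + 7434 = (2056/171 - 80) + 7434 = -11624/171 + 7434 = 1259590/171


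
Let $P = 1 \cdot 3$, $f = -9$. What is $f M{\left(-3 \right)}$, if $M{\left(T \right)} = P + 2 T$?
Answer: $27$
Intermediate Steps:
$P = 3$
$M{\left(T \right)} = 3 + 2 T$
$f M{\left(-3 \right)} = - 9 \left(3 + 2 \left(-3\right)\right) = - 9 \left(3 - 6\right) = \left(-9\right) \left(-3\right) = 27$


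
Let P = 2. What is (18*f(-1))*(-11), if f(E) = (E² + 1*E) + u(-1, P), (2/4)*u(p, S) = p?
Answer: 396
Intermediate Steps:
u(p, S) = 2*p
f(E) = -2 + E + E² (f(E) = (E² + 1*E) + 2*(-1) = (E² + E) - 2 = (E + E²) - 2 = -2 + E + E²)
(18*f(-1))*(-11) = (18*(-2 - 1 + (-1)²))*(-11) = (18*(-2 - 1 + 1))*(-11) = (18*(-2))*(-11) = -36*(-11) = 396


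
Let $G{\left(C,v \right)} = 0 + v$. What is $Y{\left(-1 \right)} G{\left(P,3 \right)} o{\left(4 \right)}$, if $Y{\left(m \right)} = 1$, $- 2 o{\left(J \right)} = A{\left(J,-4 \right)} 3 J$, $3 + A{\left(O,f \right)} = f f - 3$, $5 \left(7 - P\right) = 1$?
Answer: $-180$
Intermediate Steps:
$P = \frac{34}{5}$ ($P = 7 - \frac{1}{5} = \frac{34}{5} \approx 6.8$)
$A{\left(O,f \right)} = -6 + f^{2}$ ($A{\left(O,f \right)} = -3 + \left(f f - 3\right) = -3 + \left(f^{2} - 3\right) = -3 + \left(-3 + f^{2}\right) = -6 + f^{2}$)
$o{\left(J \right)} = - 15 J$ ($o{\left(J \right)} = - \frac{\left(-6 + \left(-4\right)^{2}\right) 3 J}{2} = - \frac{\left(-6 + 16\right) 3 J}{2} = - \frac{10 \cdot 3 J}{2} = - \frac{30 J}{2} = - 15 J$)
$G{\left(C,v \right)} = v$
$Y{\left(-1 \right)} G{\left(P,3 \right)} o{\left(4 \right)} = 1 \cdot 3 \left(\left(-15\right) 4\right) = 3 \left(-60\right) = -180$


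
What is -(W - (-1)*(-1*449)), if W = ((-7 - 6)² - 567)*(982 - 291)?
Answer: 275467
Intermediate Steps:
W = -275018 (W = ((-13)² - 567)*691 = (169 - 567)*691 = -398*691 = -275018)
-(W - (-1)*(-1*449)) = -(-275018 - (-1)*(-1*449)) = -(-275018 - (-1)*(-449)) = -(-275018 - 1*449) = -(-275018 - 449) = -1*(-275467) = 275467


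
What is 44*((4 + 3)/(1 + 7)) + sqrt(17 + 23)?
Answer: 77/2 + 2*sqrt(10) ≈ 44.825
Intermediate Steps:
44*((4 + 3)/(1 + 7)) + sqrt(17 + 23) = 44*(7/8) + sqrt(40) = 44*(7*(1/8)) + 2*sqrt(10) = 44*(7/8) + 2*sqrt(10) = 77/2 + 2*sqrt(10)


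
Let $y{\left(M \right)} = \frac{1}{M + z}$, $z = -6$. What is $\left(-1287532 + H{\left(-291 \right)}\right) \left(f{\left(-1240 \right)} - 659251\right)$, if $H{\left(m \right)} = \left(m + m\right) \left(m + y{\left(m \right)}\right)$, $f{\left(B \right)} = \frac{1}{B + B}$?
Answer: $\frac{15082158548762993}{20460} \approx 7.3715 \cdot 10^{11}$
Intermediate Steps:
$y{\left(M \right)} = \frac{1}{-6 + M}$ ($y{\left(M \right)} = \frac{1}{M - 6} = \frac{1}{-6 + M}$)
$f{\left(B \right)} = \frac{1}{2 B}$
$H{\left(m \right)} = 2 m \left(m + \frac{1}{-6 + m}\right)$ ($H{\left(m \right)} = \left(m + m\right) \left(m + \frac{1}{-6 + m}\right) = 2 m \left(m + \frac{1}{-6 + m}\right)$)
$\left(-1287532 + H{\left(-291 \right)}\right) \left(f{\left(-1240 \right)} - 659251\right) = \left(-1287532 + 2 \left(-291\right) \frac{1}{-6 - 291} \left(1 - 291 \left(-6 - 291\right)\right)\right) \left(\frac{1}{2 \left(-1240\right)} - 659251\right) = \left(-1287532 + 2 \left(-291\right) \frac{1}{-297} \left(1 - -86427\right)\right) \left(\frac{1}{2} \left(- \frac{1}{1240}\right) - 659251\right) = \left(-1287532 + 2 \left(-291\right) \left(- \frac{1}{297}\right) \left(1 + 86427\right)\right) \left(- \frac{1}{2480} - 659251\right) = \left(-1287532 + 2 \left(-291\right) \left(- \frac{1}{297}\right) 86428\right) \left(- \frac{1634942481}{2480}\right) = \left(-1287532 + \frac{16767032}{99}\right) \left(- \frac{1634942481}{2480}\right) = \left(- \frac{110698636}{99}\right) \left(- \frac{1634942481}{2480}\right) = \frac{15082158548762993}{20460}$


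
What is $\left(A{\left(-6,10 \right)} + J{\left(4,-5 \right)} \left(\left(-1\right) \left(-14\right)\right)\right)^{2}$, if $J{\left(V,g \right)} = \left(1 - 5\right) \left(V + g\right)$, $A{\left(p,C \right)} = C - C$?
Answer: $3136$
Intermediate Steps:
$A{\left(p,C \right)} = 0$
$J{\left(V,g \right)} = - 4 V - 4 g$ ($J{\left(V,g \right)} = - 4 \left(V + g\right) = - 4 V - 4 g$)
$\left(A{\left(-6,10 \right)} + J{\left(4,-5 \right)} \left(\left(-1\right) \left(-14\right)\right)\right)^{2} = \left(0 + \left(\left(-4\right) 4 - -20\right) \left(\left(-1\right) \left(-14\right)\right)\right)^{2} = \left(0 + \left(-16 + 20\right) 14\right)^{2} = \left(0 + 4 \cdot 14\right)^{2} = \left(0 + 56\right)^{2} = 56^{2} = 3136$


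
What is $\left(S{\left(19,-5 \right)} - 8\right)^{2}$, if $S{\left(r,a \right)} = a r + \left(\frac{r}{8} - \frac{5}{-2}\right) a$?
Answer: $\frac{1038361}{64} \approx 16224.0$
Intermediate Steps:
$S{\left(r,a \right)} = a r + a \left(\frac{5}{2} + \frac{r}{8}\right)$ ($S{\left(r,a \right)} = a r + \left(r \frac{1}{8} - - \frac{5}{2}\right) a = a r + \left(\frac{r}{8} + \frac{5}{2}\right) a = a r + \left(\frac{5}{2} + \frac{r}{8}\right) a = a r + a \left(\frac{5}{2} + \frac{r}{8}\right)$)
$\left(S{\left(19,-5 \right)} - 8\right)^{2} = \left(\frac{1}{8} \left(-5\right) \left(20 + 9 \cdot 19\right) - 8\right)^{2} = \left(\frac{1}{8} \left(-5\right) \left(20 + 171\right) - 8\right)^{2} = \left(\frac{1}{8} \left(-5\right) 191 - 8\right)^{2} = \left(- \frac{955}{8} - 8\right)^{2} = \left(- \frac{1019}{8}\right)^{2} = \frac{1038361}{64}$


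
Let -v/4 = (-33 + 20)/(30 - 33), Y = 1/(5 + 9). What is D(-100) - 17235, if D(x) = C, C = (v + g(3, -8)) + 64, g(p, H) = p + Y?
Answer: -721781/42 ≈ -17185.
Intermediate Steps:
Y = 1/14 ≈ 0.071429
g(p, H) = 1/14 + p (g(p, H) = p + 1/14 = 1/14 + p)
v = -52/3 (v = -4*(-33 + 20)/(30 - 33) = -(-52)/(-3) = -(-52)*(-1)/3 = -4*13/3 = -52/3 ≈ -17.333)
C = 2089/42 (C = (-52/3 + (1/14 + 3)) + 64 = (-52/3 + 43/14) + 64 = -599/42 + 64 = 2089/42 ≈ 49.738)
D(x) = 2089/42
D(-100) - 17235 = 2089/42 - 17235 = -721781/42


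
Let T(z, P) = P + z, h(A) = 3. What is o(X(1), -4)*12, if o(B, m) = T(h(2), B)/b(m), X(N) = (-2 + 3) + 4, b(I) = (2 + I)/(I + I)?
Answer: 384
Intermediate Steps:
b(I) = (2 + I)/(2*I) (b(I) = (2 + I)/((2*I)) = (2 + I)*(1/(2*I)) = (2 + I)/(2*I))
X(N) = 5 (X(N) = 1 + 4 = 5)
o(B, m) = 2*m*(3 + B)/(2 + m) (o(B, m) = (B + 3)/(((2 + m)/(2*m))) = (3 + B)*(2*m/(2 + m)) = 2*m*(3 + B)/(2 + m))
o(X(1), -4)*12 = (2*(-4)*(3 + 5)/(2 - 4))*12 = (2*(-4)*8/(-2))*12 = (2*(-4)*(-1/2)*8)*12 = 32*12 = 384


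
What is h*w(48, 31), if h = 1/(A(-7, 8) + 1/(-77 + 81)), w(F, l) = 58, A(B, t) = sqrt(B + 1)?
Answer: 232/97 - 928*I*sqrt(6)/97 ≈ 2.3918 - 23.434*I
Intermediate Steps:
A(B, t) = sqrt(1 + B)
h = 1/(1/4 + I*sqrt(6)) (h = 1/(sqrt(1 - 7) + 1/(-77 + 81)) = 1/(sqrt(-6) + 1/4) = 1/(I*sqrt(6) + 1/4) = 1/(1/4 + I*sqrt(6)) ≈ 0.041237 - 0.40404*I)
h*w(48, 31) = (4/97 - 16*I*sqrt(6)/97)*58 = 232/97 - 928*I*sqrt(6)/97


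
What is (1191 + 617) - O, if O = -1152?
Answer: 2960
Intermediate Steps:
(1191 + 617) - O = (1191 + 617) - 1*(-1152) = 1808 + 1152 = 2960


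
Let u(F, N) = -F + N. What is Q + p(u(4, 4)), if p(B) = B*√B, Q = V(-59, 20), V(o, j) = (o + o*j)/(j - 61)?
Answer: 1239/41 ≈ 30.220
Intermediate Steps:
u(F, N) = N - F
V(o, j) = (o + j*o)/(-61 + j)
Q = 1239/41 (Q = -59*(1 + 20)/(-61 + 20) = -59*21/(-41) = -59*(-1/41)*21 = 1239/41 ≈ 30.220)
p(B) = B^(3/2)
Q + p(u(4, 4)) = 1239/41 + (4 - 1*4)^(3/2) = 1239/41 + (4 - 4)^(3/2) = 1239/41 + 0^(3/2) = 1239/41 + 0 = 1239/41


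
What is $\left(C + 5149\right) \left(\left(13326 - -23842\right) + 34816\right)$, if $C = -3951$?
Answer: $86236832$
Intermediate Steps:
$\left(C + 5149\right) \left(\left(13326 - -23842\right) + 34816\right) = \left(-3951 + 5149\right) \left(\left(13326 - -23842\right) + 34816\right) = 1198 \left(\left(13326 + 23842\right) + 34816\right) = 1198 \left(37168 + 34816\right) = 1198 \cdot 71984 = 86236832$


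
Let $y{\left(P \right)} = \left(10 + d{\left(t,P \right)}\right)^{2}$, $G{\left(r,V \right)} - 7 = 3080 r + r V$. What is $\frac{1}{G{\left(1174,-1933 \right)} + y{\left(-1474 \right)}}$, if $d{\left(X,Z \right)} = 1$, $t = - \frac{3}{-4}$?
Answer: $\frac{1}{1346706} \approx 7.4255 \cdot 10^{-7}$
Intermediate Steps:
$G{\left(r,V \right)} = 7 + 3080 r + V r$ ($G{\left(r,V \right)} = 7 + \left(3080 r + r V\right) = 7 + \left(3080 r + V r\right) = 7 + 3080 r + V r$)
$t = \frac{3}{4}$ ($t = \left(-3\right) \left(- \frac{1}{4}\right) = \frac{3}{4} \approx 0.75$)
$y{\left(P \right)} = 121$ ($y{\left(P \right)} = \left(10 + 1\right)^{2} = 11^{2} = 121$)
$\frac{1}{G{\left(1174,-1933 \right)} + y{\left(-1474 \right)}} = \frac{1}{\left(7 + 3080 \cdot 1174 - 2269342\right) + 121} = \frac{1}{\left(7 + 3615920 - 2269342\right) + 121} = \frac{1}{1346585 + 121} = \frac{1}{1346706}$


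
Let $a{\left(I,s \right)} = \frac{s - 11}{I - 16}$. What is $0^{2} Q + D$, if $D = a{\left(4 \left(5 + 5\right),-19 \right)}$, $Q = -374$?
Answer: $- \frac{5}{4} \approx -1.25$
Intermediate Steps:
$a{\left(I,s \right)} = \frac{-11 + s}{-16 + I}$
$D = - \frac{5}{4}$ ($D = \frac{-11 - 19}{-16 + 4 \left(5 + 5\right)} = \frac{1}{-16 + 4 \cdot 10} \left(-30\right) = \frac{1}{-16 + 40} \left(-30\right) = \frac{1}{24} \left(-30\right) = - \frac{5}{4} \approx -1.25$)
$0^{2} Q + D = 0^{2} \left(-374\right) - \frac{5}{4} = 0 \left(-374\right) - \frac{5}{4} = 0 - \frac{5}{4} = - \frac{5}{4}$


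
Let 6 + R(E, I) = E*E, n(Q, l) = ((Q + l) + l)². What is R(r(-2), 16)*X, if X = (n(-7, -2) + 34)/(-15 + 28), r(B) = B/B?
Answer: -775/13 ≈ -59.615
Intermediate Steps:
r(B) = 1
n(Q, l) = (Q + 2*l)²
R(E, I) = -6 + E² (R(E, I) = -6 + E*E = -6 + E²)
X = 155/13 (X = ((-7 + 2*(-2))² + 34)/(-15 + 28) = ((-7 - 4)² + 34)/13 = ((-11)² + 34)*(1/13) = (121 + 34)*(1/13) = 155*(1/13) = 155/13 ≈ 11.923)
R(r(-2), 16)*X = (-6 + 1²)*(155/13) = (-6 + 1)*(155/13) = -5*155/13 = -775/13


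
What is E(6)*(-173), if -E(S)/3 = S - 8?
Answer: -1038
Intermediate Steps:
E(S) = 24 - 3*S (E(S) = -3*(S - 8) = -3*(-8 + S) = 24 - 3*S)
E(6)*(-173) = (24 - 3*6)*(-173) = (24 - 18)*(-173) = 6*(-173) = -1038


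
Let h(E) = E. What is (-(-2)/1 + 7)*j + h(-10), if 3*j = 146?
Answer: 428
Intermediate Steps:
j = 146/3 (j = (⅓)*146 = 146/3 ≈ 48.667)
(-(-2)/1 + 7)*j + h(-10) = (-(-2)/1 + 7)*(146/3) - 10 = (-(-2) + 7)*(146/3) - 10 = (-1*(-2) + 7)*(146/3) - 10 = (2 + 7)*(146/3) - 10 = 9*(146/3) - 10 = 438 - 10 = 428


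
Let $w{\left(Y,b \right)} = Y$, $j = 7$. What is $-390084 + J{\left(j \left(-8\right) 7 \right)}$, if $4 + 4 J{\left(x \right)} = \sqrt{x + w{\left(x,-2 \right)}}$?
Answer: $-390085 + 7 i \approx -3.9009 \cdot 10^{5} + 7.0 i$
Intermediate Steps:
$J{\left(x \right)} = -1 + \frac{\sqrt{2} \sqrt{x}}{4}$ ($J{\left(x \right)} = -1 + \frac{\sqrt{x + x}}{4} = -1 + \frac{\sqrt{2 x}}{4} = -1 + \frac{\sqrt{2} \sqrt{x}}{4}$)
$-390084 + J{\left(j \left(-8\right) 7 \right)} = -390084 - \left(1 - \frac{\sqrt{2} \sqrt{7 \left(-8\right) 7}}{4}\right) = -390084 - \left(1 - \frac{\sqrt{2} \sqrt{\left(-56\right) 7}}{4}\right) = -390084 - \left(1 - \frac{\sqrt{2} \sqrt{-392}}{4}\right) = -390084 - \left(1 - \frac{\sqrt{2} \cdot 14 i \sqrt{2}}{4}\right) = -390084 - \left(1 - 7 i\right) = -390085 + 7 i$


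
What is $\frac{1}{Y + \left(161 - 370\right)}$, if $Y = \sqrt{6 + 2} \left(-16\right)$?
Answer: $- \frac{209}{41633} + \frac{32 \sqrt{2}}{41633} \approx -0.0039331$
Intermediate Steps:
$Y = - 32 \sqrt{2}$ ($Y = \sqrt{8} \left(-16\right) = 2 \sqrt{2} \left(-16\right) = - 32 \sqrt{2} \approx -45.255$)
$\frac{1}{Y + \left(161 - 370\right)} = \frac{1}{- 32 \sqrt{2} + \left(161 - 370\right)} = \frac{1}{- 32 \sqrt{2} - 209} = \frac{1}{-209 - 32 \sqrt{2}}$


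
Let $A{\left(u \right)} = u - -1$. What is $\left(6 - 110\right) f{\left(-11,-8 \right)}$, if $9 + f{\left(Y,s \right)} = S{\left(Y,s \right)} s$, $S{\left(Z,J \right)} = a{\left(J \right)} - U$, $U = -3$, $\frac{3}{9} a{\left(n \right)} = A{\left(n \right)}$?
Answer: $-14040$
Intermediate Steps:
$A{\left(u \right)} = 1 + u$ ($A{\left(u \right)} = u + 1 = 1 + u$)
$a{\left(n \right)} = 3 + 3 n$ ($a{\left(n \right)} = 3 \left(1 + n\right) = 3 + 3 n$)
$S{\left(Z,J \right)} = 6 + 3 J$ ($S{\left(Z,J \right)} = \left(3 + 3 J\right) - -3 = \left(3 + 3 J\right) + 3 = 6 + 3 J$)
$f{\left(Y,s \right)} = -9 + s \left(6 + 3 s\right)$ ($f{\left(Y,s \right)} = -9 + \left(6 + 3 s\right) s = -9 + s \left(6 + 3 s\right)$)
$\left(6 - 110\right) f{\left(-11,-8 \right)} = \left(6 - 110\right) \left(-9 + 3 \left(-8\right) \left(2 - 8\right)\right) = - 104 \left(-9 + 3 \left(-8\right) \left(-6\right)\right) = - 104 \left(-9 + 144\right) = \left(-104\right) 135 = -14040$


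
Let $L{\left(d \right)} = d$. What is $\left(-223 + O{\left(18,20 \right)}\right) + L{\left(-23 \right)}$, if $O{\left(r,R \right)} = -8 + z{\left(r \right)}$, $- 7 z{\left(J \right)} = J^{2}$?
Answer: $- \frac{2102}{7} \approx -300.29$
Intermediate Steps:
$z{\left(J \right)} = - \frac{J^{2}}{7}$
$O{\left(r,R \right)} = -8 - \frac{r^{2}}{7}$
$\left(-223 + O{\left(18,20 \right)}\right) + L{\left(-23 \right)} = \left(-223 - \left(8 + \frac{18^{2}}{7}\right)\right) - 23 = \left(-223 - \frac{380}{7}\right) - 23 = - \frac{1941}{7} - 23 = - \frac{2102}{7}$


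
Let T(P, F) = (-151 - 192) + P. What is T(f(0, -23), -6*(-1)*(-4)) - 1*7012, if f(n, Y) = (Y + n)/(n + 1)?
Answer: -7378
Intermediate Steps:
f(n, Y) = (Y + n)/(1 + n)
T(P, F) = -343 + P
T(f(0, -23), -6*(-1)*(-4)) - 1*7012 = (-343 + (-23 + 0)/(1 + 0)) - 1*7012 = (-343 - 23/1) - 7012 = (-343 + 1*(-23)) - 7012 = (-343 - 23) - 7012 = -366 - 7012 = -7378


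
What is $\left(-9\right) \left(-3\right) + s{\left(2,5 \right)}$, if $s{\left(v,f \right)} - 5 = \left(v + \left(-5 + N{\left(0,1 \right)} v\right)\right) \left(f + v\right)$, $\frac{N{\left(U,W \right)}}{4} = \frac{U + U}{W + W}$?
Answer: $11$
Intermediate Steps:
$N{\left(U,W \right)} = \frac{4 U}{W}$ ($N{\left(U,W \right)} = 4 \frac{U + U}{W + W} = 4 \frac{2 U}{2 W} = 4 \cdot 2 U \frac{1}{2 W} = 4 \frac{U}{W} = \frac{4 U}{W}$)
$s{\left(v,f \right)} = 5 + \left(-5 + v\right) \left(f + v\right)$ ($s{\left(v,f \right)} = 5 + \left(v + \left(-5 + 4 \cdot 0 \cdot 1^{-1} v\right)\right) \left(f + v\right) = 5 + \left(v + \left(-5 + 4 \cdot 0 \cdot 1 v\right)\right) \left(f + v\right) = 5 + \left(v - \left(5 + 0 v\right)\right) \left(f + v\right) = 5 + \left(v + \left(-5 + 0\right)\right) \left(f + v\right) = 5 + \left(v - 5\right) \left(f + v\right) = 5 + \left(-5 + v\right) \left(f + v\right)$)
$\left(-9\right) \left(-3\right) + s{\left(2,5 \right)} = \left(-9\right) \left(-3\right) + \left(5 + 2^{2} - 25 - 10 + 5 \cdot 2\right) = 27 + \left(5 + 4 - 25 - 10 + 10\right) = 27 - 16 = 11$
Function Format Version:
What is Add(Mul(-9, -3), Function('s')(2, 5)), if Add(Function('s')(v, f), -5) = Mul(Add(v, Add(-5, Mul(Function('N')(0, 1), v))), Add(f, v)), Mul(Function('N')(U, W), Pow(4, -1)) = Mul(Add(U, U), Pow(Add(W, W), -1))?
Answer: 11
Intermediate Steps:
Function('N')(U, W) = Mul(4, U, Pow(W, -1)) (Function('N')(U, W) = Mul(4, Mul(Add(U, U), Pow(Add(W, W), -1))) = Mul(4, Mul(Mul(2, U), Pow(Mul(2, W), -1))) = Mul(4, Mul(Mul(2, U), Mul(Rational(1, 2), Pow(W, -1)))) = Mul(4, Mul(U, Pow(W, -1))) = Mul(4, U, Pow(W, -1)))
Function('s')(v, f) = Add(5, Mul(Add(-5, v), Add(f, v))) (Function('s')(v, f) = Add(5, Mul(Add(v, Add(-5, Mul(Mul(4, 0, Pow(1, -1)), v))), Add(f, v))) = Add(5, Mul(Add(v, Add(-5, Mul(Mul(4, 0, 1), v))), Add(f, v))) = Add(5, Mul(Add(v, Add(-5, Mul(0, v))), Add(f, v))) = Add(5, Mul(Add(v, Add(-5, 0)), Add(f, v))) = Add(5, Mul(Add(v, -5), Add(f, v))) = Add(5, Mul(Add(-5, v), Add(f, v))))
Add(Mul(-9, -3), Function('s')(2, 5)) = Add(Mul(-9, -3), Add(5, Pow(2, 2), Mul(-5, 5), Mul(-5, 2), Mul(5, 2))) = Add(27, Add(5, 4, -25, -10, 10)) = Add(27, -16) = 11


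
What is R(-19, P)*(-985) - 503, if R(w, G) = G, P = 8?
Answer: -8383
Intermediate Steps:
R(-19, P)*(-985) - 503 = 8*(-985) - 503 = -7880 - 503 = -8383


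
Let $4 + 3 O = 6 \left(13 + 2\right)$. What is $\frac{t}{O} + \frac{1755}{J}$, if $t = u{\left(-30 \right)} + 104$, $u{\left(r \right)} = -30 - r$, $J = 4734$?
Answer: $\frac{90441}{22618} \approx 3.9986$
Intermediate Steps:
$t = 104$ ($t = \left(-30 - -30\right) + 104 = \left(-30 + 30\right) + 104 = 0 + 104 = 104$)
$O = \frac{86}{3}$ ($O = - \frac{4}{3} + \frac{6 \left(13 + 2\right)}{3} = - \frac{4}{3} + \frac{6 \cdot 15}{3} = - \frac{4}{3} + \frac{1}{3} \cdot 90 = - \frac{4}{3} + 30 = \frac{86}{3} \approx 28.667$)
$\frac{t}{O} + \frac{1755}{J} = \frac{104}{\frac{86}{3}} + \frac{1755}{4734} = 104 \cdot \frac{3}{86} + 1755 \cdot \frac{1}{4734} = \frac{156}{43} + \frac{195}{526} = \frac{90441}{22618}$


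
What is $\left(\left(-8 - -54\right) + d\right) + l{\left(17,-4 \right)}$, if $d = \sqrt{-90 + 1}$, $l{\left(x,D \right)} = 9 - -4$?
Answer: $59 + i \sqrt{89} \approx 59.0 + 9.434 i$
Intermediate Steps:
$l{\left(x,D \right)} = 13$ ($l{\left(x,D \right)} = 9 + 4 = 13$)
$d = i \sqrt{89}$ ($d = \sqrt{-89} = i \sqrt{89} \approx 9.434 i$)
$\left(\left(-8 - -54\right) + d\right) + l{\left(17,-4 \right)} = \left(\left(-8 - -54\right) + i \sqrt{89}\right) + 13 = \left(\left(-8 + 54\right) + i \sqrt{89}\right) + 13 = \left(46 + i \sqrt{89}\right) + 13 = 59 + i \sqrt{89}$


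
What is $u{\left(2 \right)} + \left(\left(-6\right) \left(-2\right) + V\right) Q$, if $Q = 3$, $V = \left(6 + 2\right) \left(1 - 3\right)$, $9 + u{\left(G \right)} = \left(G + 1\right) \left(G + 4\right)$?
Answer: $-3$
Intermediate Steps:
$u{\left(G \right)} = -9 + \left(1 + G\right) \left(4 + G\right)$ ($u{\left(G \right)} = -9 + \left(G + 1\right) \left(G + 4\right) = -9 + \left(1 + G\right) \left(4 + G\right)$)
$V = -16$ ($V = 8 \left(-2\right) = -16$)
$u{\left(2 \right)} + \left(\left(-6\right) \left(-2\right) + V\right) Q = \left(-5 + 2^{2} + 5 \cdot 2\right) + \left(\left(-6\right) \left(-2\right) - 16\right) 3 = \left(-5 + 4 + 10\right) + \left(12 - 16\right) 3 = 9 - 12 = -3$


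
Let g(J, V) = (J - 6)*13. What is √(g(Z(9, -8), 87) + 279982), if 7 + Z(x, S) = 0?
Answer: √279813 ≈ 528.97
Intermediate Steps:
Z(x, S) = -7 (Z(x, S) = -7 + 0 = -7)
g(J, V) = -78 + 13*J (g(J, V) = (-6 + J)*13 = -78 + 13*J)
√(g(Z(9, -8), 87) + 279982) = √((-78 + 13*(-7)) + 279982) = √((-78 - 91) + 279982) = √(-169 + 279982) = √279813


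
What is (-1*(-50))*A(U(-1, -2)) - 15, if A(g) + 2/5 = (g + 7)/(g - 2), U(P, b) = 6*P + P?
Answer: -35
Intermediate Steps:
U(P, b) = 7*P
A(g) = -⅖ + (7 + g)/(-2 + g) (A(g) = -⅖ + (g + 7)/(g - 2) = -⅖ + (7 + g)/(-2 + g))
(-1*(-50))*A(U(-1, -2)) - 15 = (-1*(-50))*(3*(13 + 7*(-1))/(5*(-2 + 7*(-1)))) - 15 = 50*(3*(13 - 7)/(5*(-2 - 7))) - 15 = 50*((⅗)*6/(-9)) - 15 = 50*((⅗)*(-⅑)*6) - 15 = 50*(-⅖) - 15 = -20 - 15 = -35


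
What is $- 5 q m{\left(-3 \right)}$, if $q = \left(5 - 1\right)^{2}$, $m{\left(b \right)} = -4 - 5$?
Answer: $720$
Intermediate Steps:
$m{\left(b \right)} = -9$ ($m{\left(b \right)} = -4 - 5 = -9$)
$q = 16$ ($q = 4^{2} = 16$)
$- 5 q m{\left(-3 \right)} = \left(-5\right) 16 \left(-9\right) = \left(-80\right) \left(-9\right) = 720$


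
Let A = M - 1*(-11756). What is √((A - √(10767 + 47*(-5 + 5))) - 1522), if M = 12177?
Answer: √(22411 - √10767) ≈ 149.36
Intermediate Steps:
A = 23933 (A = 12177 - 1*(-11756) = 12177 + 11756 = 23933)
√((A - √(10767 + 47*(-5 + 5))) - 1522) = √((23933 - √(10767 + 47*(-5 + 5))) - 1522) = √((23933 - √(10767 + 47*0)) - 1522) = √((23933 - √(10767 + 0)) - 1522) = √((23933 - √10767) - 1522) = √(22411 - √10767)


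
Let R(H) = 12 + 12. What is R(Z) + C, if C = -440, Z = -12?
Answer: -416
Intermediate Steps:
R(H) = 24
R(Z) + C = 24 - 440 = -416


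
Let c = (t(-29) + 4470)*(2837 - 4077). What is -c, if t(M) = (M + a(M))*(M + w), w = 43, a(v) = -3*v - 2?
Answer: 6514960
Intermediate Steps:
a(v) = -2 - 3*v
t(M) = (-2 - 2*M)*(43 + M) (t(M) = (M + (-2 - 3*M))*(M + 43) = (-2 - 2*M)*(43 + M))
c = -6514960 (c = ((-86 - 88*(-29) - 2*(-29)²) + 4470)*(2837 - 4077) = ((-86 + 2552 - 2*841) + 4470)*(-1240) = ((-86 + 2552 - 1682) + 4470)*(-1240) = (784 + 4470)*(-1240) = 5254*(-1240) = -6514960)
-c = -1*(-6514960) = 6514960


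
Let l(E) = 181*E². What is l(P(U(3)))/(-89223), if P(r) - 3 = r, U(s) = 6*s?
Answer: -26607/29741 ≈ -0.89462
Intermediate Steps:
P(r) = 3 + r
l(P(U(3)))/(-89223) = (181*(3 + 6*3)²)/(-89223) = (181*(3 + 18)²)*(-1/89223) = (181*21²)*(-1/89223) = (181*441)*(-1/89223) = 79821*(-1/89223) = -26607/29741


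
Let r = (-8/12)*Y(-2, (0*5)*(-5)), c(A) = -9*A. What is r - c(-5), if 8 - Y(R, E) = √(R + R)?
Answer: -151/3 + 4*I/3 ≈ -50.333 + 1.3333*I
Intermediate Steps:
Y(R, E) = 8 - √2*√R (Y(R, E) = 8 - √(R + R) = 8 - √(2*R) = 8 - √2*√R)
r = -16/3 + 4*I/3 (r = (-8/12)*(8 - √2*√(-2)) = (-8*1/12)*(8 - √2*I*√2) = -2*(8 - 2*I)/3 = -16/3 + 4*I/3 ≈ -5.3333 + 1.3333*I)
r - c(-5) = (-16/3 + 4*I/3) - (-9)*(-5) = (-16/3 + 4*I/3) - 1*45 = (-16/3 + 4*I/3) - 45 = -151/3 + 4*I/3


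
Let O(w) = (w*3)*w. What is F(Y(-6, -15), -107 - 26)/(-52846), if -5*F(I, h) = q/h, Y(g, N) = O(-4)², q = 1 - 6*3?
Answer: 17/35142590 ≈ 4.8374e-7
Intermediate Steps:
O(w) = 3*w² (O(w) = (3*w)*w = 3*w²)
q = -17 (q = 1 - 18 = -17)
Y(g, N) = 2304 (Y(g, N) = (3*(-4)²)² = (3*16)² = 48² = 2304)
F(I, h) = 17/(5*h) (F(I, h) = -(-17)/(5*h) = 17/(5*h))
F(Y(-6, -15), -107 - 26)/(-52846) = (17/(5*(-107 - 26)))/(-52846) = ((17/5)/(-133))*(-1/52846) = ((17/5)*(-1/133))*(-1/52846) = -17/665*(-1/52846) = 17/35142590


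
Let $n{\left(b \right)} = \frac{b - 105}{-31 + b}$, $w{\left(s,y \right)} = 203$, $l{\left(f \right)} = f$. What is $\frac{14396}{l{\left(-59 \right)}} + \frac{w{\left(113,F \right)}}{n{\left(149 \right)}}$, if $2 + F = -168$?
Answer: $\frac{6609}{22} \approx 300.41$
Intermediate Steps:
$F = -170$ ($F = -2 - 168 = -170$)
$n{\left(b \right)} = \frac{-105 + b}{-31 + b}$
$\frac{14396}{l{\left(-59 \right)}} + \frac{w{\left(113,F \right)}}{n{\left(149 \right)}} = \frac{14396}{-59} + \frac{203}{\frac{1}{-31 + 149} \left(-105 + 149\right)} = 14396 \left(- \frac{1}{59}\right) + \frac{203}{\frac{1}{118} \cdot 44} = -244 + \frac{203}{\frac{1}{118} \cdot 44} = -244 + \frac{203}{\frac{22}{59}} = -244 + 203 \cdot \frac{59}{22} = -244 + \frac{11977}{22} = \frac{6609}{22}$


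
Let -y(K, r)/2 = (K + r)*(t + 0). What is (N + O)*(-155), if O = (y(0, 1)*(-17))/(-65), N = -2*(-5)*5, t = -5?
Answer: -106020/13 ≈ -8155.4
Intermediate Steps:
y(K, r) = 10*K + 10*r (y(K, r) = -2*(K + r)*(-5 + 0) = -2*(K + r)*(-5) = -2*(-5*K - 5*r) = 10*K + 10*r)
N = 50 (N = 10*5 = 50)
O = 34/13 (O = ((10*0 + 10*1)*(-17))/(-65) = ((0 + 10)*(-17))*(-1/65) = (10*(-17))*(-1/65) = -170*(-1/65) = 34/13 ≈ 2.6154)
(N + O)*(-155) = (50 + 34/13)*(-155) = (684/13)*(-155) = -106020/13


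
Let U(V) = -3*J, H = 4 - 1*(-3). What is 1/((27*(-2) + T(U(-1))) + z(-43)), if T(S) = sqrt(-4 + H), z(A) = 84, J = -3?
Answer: 10/299 - sqrt(3)/897 ≈ 0.031514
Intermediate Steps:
H = 7 (H = 4 + 3 = 7)
U(V) = 9 (U(V) = -3*(-3) = 9)
T(S) = sqrt(3) (T(S) = sqrt(-4 + 7) = sqrt(3))
1/((27*(-2) + T(U(-1))) + z(-43)) = 1/((27*(-2) + sqrt(3)) + 84) = 1/((-54 + sqrt(3)) + 84) = 1/(30 + sqrt(3))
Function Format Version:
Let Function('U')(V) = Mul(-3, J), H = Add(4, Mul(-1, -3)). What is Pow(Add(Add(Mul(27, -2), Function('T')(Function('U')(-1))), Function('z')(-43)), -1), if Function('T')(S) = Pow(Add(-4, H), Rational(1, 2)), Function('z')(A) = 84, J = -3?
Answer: Add(Rational(10, 299), Mul(Rational(-1, 897), Pow(3, Rational(1, 2)))) ≈ 0.031514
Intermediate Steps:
H = 7 (H = Add(4, 3) = 7)
Function('U')(V) = 9 (Function('U')(V) = Mul(-3, -3) = 9)
Function('T')(S) = Pow(3, Rational(1, 2)) (Function('T')(S) = Pow(Add(-4, 7), Rational(1, 2)) = Pow(3, Rational(1, 2)))
Pow(Add(Add(Mul(27, -2), Function('T')(Function('U')(-1))), Function('z')(-43)), -1) = Pow(Add(Add(Mul(27, -2), Pow(3, Rational(1, 2))), 84), -1) = Pow(Add(Add(-54, Pow(3, Rational(1, 2))), 84), -1) = Pow(Add(30, Pow(3, Rational(1, 2))), -1)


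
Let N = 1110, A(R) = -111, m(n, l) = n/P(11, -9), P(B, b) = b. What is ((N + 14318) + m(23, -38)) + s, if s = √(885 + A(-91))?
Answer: 138829/9 + 3*√86 ≈ 15453.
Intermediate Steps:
m(n, l) = -n/9 (m(n, l) = n/(-9) = n*(-⅑) = -n/9)
s = 3*√86 (s = √(885 - 111) = √774 = 3*√86 ≈ 27.821)
((N + 14318) + m(23, -38)) + s = ((1110 + 14318) - ⅑*23) + 3*√86 = (15428 - 23/9) + 3*√86 = 138829/9 + 3*√86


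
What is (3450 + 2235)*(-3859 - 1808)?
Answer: -32216895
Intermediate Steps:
(3450 + 2235)*(-3859 - 1808) = 5685*(-5667) = -32216895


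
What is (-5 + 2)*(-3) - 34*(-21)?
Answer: 723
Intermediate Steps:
(-5 + 2)*(-3) - 34*(-21) = -3*(-3) + 714 = 9 + 714 = 723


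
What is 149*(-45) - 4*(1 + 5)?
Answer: -6729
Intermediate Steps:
149*(-45) - 4*(1 + 5) = -6705 - 4*6 = -6705 - 24 = -6729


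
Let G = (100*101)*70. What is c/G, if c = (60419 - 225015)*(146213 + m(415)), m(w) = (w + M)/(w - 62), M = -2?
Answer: -1061924054349/31196375 ≈ -34040.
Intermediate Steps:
m(w) = (-2 + w)/(-62 + w) (m(w) = (w - 2)/(w - 62) = (-2 + w)/(-62 + w))
G = 707000 (G = 10100*70 = 707000)
c = -8495392434792/353 (c = (60419 - 225015)*(146213 + (-2 + 415)/(-62 + 415)) = -164596*(146213 + 413/353) = -164596*51613602/353 = -8495392434792/353 ≈ -2.4066e+10)
c/G = -8495392434792/353/707000 = -8495392434792/353*1/707000 = -1061924054349/31196375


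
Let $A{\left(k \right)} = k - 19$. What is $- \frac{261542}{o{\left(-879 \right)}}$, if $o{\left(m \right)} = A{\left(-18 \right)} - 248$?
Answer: $\frac{261542}{285} \approx 917.69$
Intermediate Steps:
$A{\left(k \right)} = -19 + k$
$o{\left(m \right)} = -285$ ($o{\left(m \right)} = \left(-19 - 18\right) - 248 = -37 - 248 = -285$)
$- \frac{261542}{o{\left(-879 \right)}} = - \frac{261542}{-285} = \left(-261542\right) \left(- \frac{1}{285}\right) = \frac{261542}{285}$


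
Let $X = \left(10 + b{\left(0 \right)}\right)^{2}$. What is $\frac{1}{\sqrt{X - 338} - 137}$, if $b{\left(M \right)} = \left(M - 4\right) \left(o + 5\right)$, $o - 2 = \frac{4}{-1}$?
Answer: $- \frac{137}{19103} - \frac{i \sqrt{334}}{19103} \approx -0.0071716 - 0.00095669 i$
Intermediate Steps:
$o = -2$ ($o = 2 + \frac{4}{-1} = 2 + 4 \left(-1\right) = 2 - 4 = -2$)
$b{\left(M \right)} = -12 + 3 M$ ($b{\left(M \right)} = \left(M - 4\right) \left(-2 + 5\right) = \left(-4 + M\right) 3 = -12 + 3 M$)
$X = 4$ ($X = \left(10 + \left(-12 + 3 \cdot 0\right)\right)^{2} = \left(10 + \left(-12 + 0\right)\right)^{2} = \left(10 - 12\right)^{2} = \left(-2\right)^{2} = 4$)
$\frac{1}{\sqrt{X - 338} - 137} = \frac{1}{\sqrt{4 - 338} - 137} = \frac{1}{\sqrt{-334} - 137} = \frac{1}{i \sqrt{334} - 137} = \frac{1}{-137 + i \sqrt{334}}$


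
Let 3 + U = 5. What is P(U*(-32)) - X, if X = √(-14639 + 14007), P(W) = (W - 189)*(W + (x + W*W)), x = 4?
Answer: -1021108 - 2*I*√158 ≈ -1.0211e+6 - 25.14*I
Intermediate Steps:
U = 2 (U = -3 + 5 = 2)
P(W) = (-189 + W)*(4 + W + W²) (P(W) = (W - 189)*(W + (4 + W*W)) = (-189 + W)*(W + (4 + W²)) = (-189 + W)*(4 + W + W²))
X = 2*I*√158 (X = √(-632) = 2*I*√158 ≈ 25.14*I)
P(U*(-32)) - X = (-756 + (2*(-32))³ - 188*(2*(-32))² - 370*(-32)) - 2*I*√158 = (-756 + (-64)³ - 188*(-64)² - 185*(-64)) - 2*I*√158 = (-756 - 262144 - 188*4096 + 11840) - 2*I*√158 = (-756 - 262144 - 770048 + 11840) - 2*I*√158 = -1021108 - 2*I*√158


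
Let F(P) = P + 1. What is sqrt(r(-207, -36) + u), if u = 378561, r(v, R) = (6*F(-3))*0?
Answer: sqrt(378561) ≈ 615.27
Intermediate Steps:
F(P) = 1 + P
r(v, R) = 0 (r(v, R) = (6*(1 - 3))*0 = (6*(-2))*0 = -12*0 = 0)
sqrt(r(-207, -36) + u) = sqrt(0 + 378561) = sqrt(378561)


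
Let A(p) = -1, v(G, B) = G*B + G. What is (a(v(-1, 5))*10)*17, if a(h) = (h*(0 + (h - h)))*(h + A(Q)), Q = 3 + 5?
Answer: 0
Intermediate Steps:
Q = 8
v(G, B) = G + B*G (v(G, B) = B*G + G = G + B*G)
a(h) = 0 (a(h) = (h*(0 + (h - h)))*(h - 1) = (h*(0 + 0))*(-1 + h) = (h*0)*(-1 + h) = 0*(-1 + h) = 0)
(a(v(-1, 5))*10)*17 = (0*10)*17 = 0*17 = 0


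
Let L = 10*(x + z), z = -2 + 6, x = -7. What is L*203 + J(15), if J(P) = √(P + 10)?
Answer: -6085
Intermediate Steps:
z = 4
J(P) = √(10 + P)
L = -30 (L = 10*(-7 + 4) = 10*(-3) = -30)
L*203 + J(15) = -30*203 + √(10 + 15) = -6090 + √25 = -6090 + 5 = -6085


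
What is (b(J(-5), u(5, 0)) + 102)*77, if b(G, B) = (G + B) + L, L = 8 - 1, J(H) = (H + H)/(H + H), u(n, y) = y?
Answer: 8470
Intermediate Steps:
J(H) = 1 (J(H) = (2*H)/((2*H)) = (2*H)*(1/(2*H)) = 1)
L = 7
b(G, B) = 7 + B + G (b(G, B) = (G + B) + 7 = (B + G) + 7 = 7 + B + G)
(b(J(-5), u(5, 0)) + 102)*77 = ((7 + 0 + 1) + 102)*77 = (8 + 102)*77 = 110*77 = 8470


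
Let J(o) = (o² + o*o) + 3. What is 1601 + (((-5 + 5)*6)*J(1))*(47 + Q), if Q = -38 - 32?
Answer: 1601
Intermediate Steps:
Q = -70
J(o) = 3 + 2*o² (J(o) = (o² + o²) + 3 = 2*o² + 3 = 3 + 2*o²)
1601 + (((-5 + 5)*6)*J(1))*(47 + Q) = 1601 + (((-5 + 5)*6)*(3 + 2*1²))*(47 - 70) = 1601 + ((0*6)*(3 + 2*1))*(-23) = 1601 + (0*(3 + 2))*(-23) = 1601 + (0*5)*(-23) = 1601 + 0*(-23) = 1601 + 0 = 1601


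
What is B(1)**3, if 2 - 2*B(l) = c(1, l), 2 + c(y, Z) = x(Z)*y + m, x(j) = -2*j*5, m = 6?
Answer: 64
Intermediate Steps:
x(j) = -10*j
c(y, Z) = 4 - 10*Z*y (c(y, Z) = -2 + ((-10*Z)*y + 6) = -2 + (-10*Z*y + 6) = -2 + (6 - 10*Z*y) = 4 - 10*Z*y)
B(l) = -1 + 5*l (B(l) = 1 - (4 - 10*l*1)/2 = 1 - (4 - 10*l)/2 = 1 + (-2 + 5*l) = -1 + 5*l)
B(1)**3 = (-1 + 5*1)**3 = (-1 + 5)**3 = 4**3 = 64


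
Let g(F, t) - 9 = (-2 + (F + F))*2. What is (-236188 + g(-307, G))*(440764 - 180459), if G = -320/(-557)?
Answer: -61799270355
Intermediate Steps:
G = 320/557 (G = -320*(-1/557) = 320/557 ≈ 0.57451)
g(F, t) = 5 + 4*F (g(F, t) = 9 + (-2 + (F + F))*2 = 9 + (-2 + 2*F)*2 = 9 + (-4 + 4*F) = 5 + 4*F)
(-236188 + g(-307, G))*(440764 - 180459) = (-236188 + (5 + 4*(-307)))*(440764 - 180459) = (-236188 + (5 - 1228))*260305 = (-236188 - 1223)*260305 = -237411*260305 = -61799270355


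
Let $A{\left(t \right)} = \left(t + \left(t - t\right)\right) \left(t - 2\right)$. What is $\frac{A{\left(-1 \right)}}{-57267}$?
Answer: $- \frac{1}{19089} \approx -5.2386 \cdot 10^{-5}$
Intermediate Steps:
$A{\left(t \right)} = t \left(-2 + t\right)$ ($A{\left(t \right)} = \left(t + 0\right) \left(-2 + t\right) = t \left(-2 + t\right)$)
$\frac{A{\left(-1 \right)}}{-57267} = \frac{\left(-1\right) \left(-2 - 1\right)}{-57267} = \left(-1\right) \left(-3\right) \left(- \frac{1}{57267}\right) = 3 \left(- \frac{1}{57267}\right) = - \frac{1}{19089}$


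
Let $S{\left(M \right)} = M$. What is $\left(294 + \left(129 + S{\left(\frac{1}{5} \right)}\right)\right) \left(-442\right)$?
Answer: $- \frac{935272}{5} \approx -1.8705 \cdot 10^{5}$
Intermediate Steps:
$\left(294 + \left(129 + S{\left(\frac{1}{5} \right)}\right)\right) \left(-442\right) = \left(294 + \left(129 + \frac{1}{5}\right)\right) \left(-442\right) = \left(294 + \frac{646}{5}\right) \left(-442\right) = \frac{2116}{5} \left(-442\right) = - \frac{935272}{5}$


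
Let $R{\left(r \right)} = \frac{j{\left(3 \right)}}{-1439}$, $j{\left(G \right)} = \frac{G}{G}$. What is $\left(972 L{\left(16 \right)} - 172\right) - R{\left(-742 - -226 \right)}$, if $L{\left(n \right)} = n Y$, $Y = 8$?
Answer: $\frac{178787117}{1439} \approx 1.2424 \cdot 10^{5}$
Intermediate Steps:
$L{\left(n \right)} = 8 n$ ($L{\left(n \right)} = n 8 = 8 n$)
$j{\left(G \right)} = 1$
$R{\left(r \right)} = - \frac{1}{1439}$ ($R{\left(r \right)} = 1 \frac{1}{-1439} = 1 \left(- \frac{1}{1439}\right) = - \frac{1}{1439}$)
$\left(972 L{\left(16 \right)} - 172\right) - R{\left(-742 - -226 \right)} = \left(972 \cdot 8 \cdot 16 - 172\right) - - \frac{1}{1439} = \left(972 \cdot 128 - 172\right) + \frac{1}{1439} = \left(124416 - 172\right) + \frac{1}{1439} = 124244 + \frac{1}{1439} = \frac{178787117}{1439}$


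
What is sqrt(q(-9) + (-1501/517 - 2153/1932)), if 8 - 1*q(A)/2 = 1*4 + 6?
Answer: I*sqrt(1999787819799)/499422 ≈ 2.8316*I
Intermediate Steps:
q(A) = -4 (q(A) = 16 - 2*(1*4 + 6) = 16 - 2*(4 + 6) = 16 - 2*10 = 16 - 20 = -4)
sqrt(q(-9) + (-1501/517 - 2153/1932)) = sqrt(-4 + (-1501/517 - 2153/1932)) = sqrt(-4 - 4013033/998844) = sqrt(-8008409/998844) = I*sqrt(1999787819799)/499422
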